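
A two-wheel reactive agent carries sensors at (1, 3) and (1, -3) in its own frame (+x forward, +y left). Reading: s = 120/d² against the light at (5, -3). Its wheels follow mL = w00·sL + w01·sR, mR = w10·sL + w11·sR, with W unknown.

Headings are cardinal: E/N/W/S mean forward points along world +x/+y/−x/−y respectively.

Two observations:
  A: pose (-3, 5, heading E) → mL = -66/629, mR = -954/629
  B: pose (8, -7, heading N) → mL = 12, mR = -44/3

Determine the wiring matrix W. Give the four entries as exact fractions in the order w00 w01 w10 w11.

obs A: pose=(-3,5,E) → sL=12/17, sR=60/37, mL=-66/629, mR=-954/629
obs B: pose=(8,-7,N) → sL=40/3, sR=8/3, mL=12, mR=-44/3
sensor matrix S = [[12/17, 60/37], [40/3, 8/3]]; det S = -12416/629
solve [mL_A; mL_B] = S·[w00; w01] and [mR_A; mR_B] = S·[w10; w11]:
  w00 = 1, w01 = -1/2, w10 = -1, w11 = -1/2

1 -1/2 -1 -1/2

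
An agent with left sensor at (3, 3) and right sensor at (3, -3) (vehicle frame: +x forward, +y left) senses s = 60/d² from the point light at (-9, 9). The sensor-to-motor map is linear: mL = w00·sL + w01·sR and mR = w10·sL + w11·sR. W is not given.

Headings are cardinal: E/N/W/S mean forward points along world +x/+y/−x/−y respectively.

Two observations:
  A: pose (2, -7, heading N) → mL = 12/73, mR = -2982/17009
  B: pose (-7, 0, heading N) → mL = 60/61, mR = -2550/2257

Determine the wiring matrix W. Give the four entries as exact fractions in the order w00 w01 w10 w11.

0 1 -1 1/2

obs A: pose=(2,-7,N) → sL=60/233, sR=12/73, mL=12/73, mR=-2982/17009
obs B: pose=(-7,0,N) → sL=60/37, sR=60/61, mL=60/61, mR=-2550/2257
sensor matrix S = [[60/233, 12/73], [60/37, 60/61]]; det S = -509760/38389313
solve [mL_A; mL_B] = S·[w00; w01] and [mR_A; mR_B] = S·[w10; w11]:
  w00 = 0, w01 = 1, w10 = -1, w11 = 1/2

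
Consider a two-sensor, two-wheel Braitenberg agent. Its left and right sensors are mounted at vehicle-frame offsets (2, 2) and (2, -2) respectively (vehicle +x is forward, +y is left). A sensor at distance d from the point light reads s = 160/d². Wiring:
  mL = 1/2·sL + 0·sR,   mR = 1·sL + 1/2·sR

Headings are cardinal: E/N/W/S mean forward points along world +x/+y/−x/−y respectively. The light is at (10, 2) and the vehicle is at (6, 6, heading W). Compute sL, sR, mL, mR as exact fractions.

4 20/9 2 46/9

left sensor world pos  = (4, 4); dL² = 40
right sensor world pos = (4, 8); dR² = 72
sL = 160/40 = 4
sR = 160/72 = 20/9
mL = 1/2·sL + 0·sR = 2
mR = 1·sL + 1/2·sR = 46/9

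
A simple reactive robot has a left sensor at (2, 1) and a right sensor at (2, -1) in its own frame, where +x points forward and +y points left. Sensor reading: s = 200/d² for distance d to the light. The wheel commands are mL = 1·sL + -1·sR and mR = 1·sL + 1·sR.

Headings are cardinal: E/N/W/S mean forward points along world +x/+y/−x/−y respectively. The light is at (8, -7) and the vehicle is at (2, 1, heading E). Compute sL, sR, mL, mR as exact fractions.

left sensor world pos  = (4, 2); dL² = 97
right sensor world pos = (4, 0); dR² = 65
sL = 200/97 = 200/97
sR = 200/65 = 40/13
mL = 1·sL + -1·sR = -1280/1261
mR = 1·sL + 1·sR = 6480/1261

200/97 40/13 -1280/1261 6480/1261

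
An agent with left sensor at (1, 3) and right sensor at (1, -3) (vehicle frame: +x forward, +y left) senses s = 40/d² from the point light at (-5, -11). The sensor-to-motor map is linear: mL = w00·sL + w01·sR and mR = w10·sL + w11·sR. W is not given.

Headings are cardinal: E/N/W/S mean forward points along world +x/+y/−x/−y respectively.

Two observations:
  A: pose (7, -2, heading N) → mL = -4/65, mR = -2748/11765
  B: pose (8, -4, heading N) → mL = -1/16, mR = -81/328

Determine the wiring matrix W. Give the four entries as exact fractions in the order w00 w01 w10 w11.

obs A: pose=(7,-2,N) → sL=40/181, sR=8/65, mL=-4/65, mR=-2748/11765
obs B: pose=(8,-4,N) → sL=10/41, sR=1/8, mL=-1/16, mR=-81/328
sensor matrix S = [[40/181, 8/65], [10/41, 1/8]]; det S = -231/96473
solve [mL_A; mL_B] = S·[w00; w01] and [mR_A; mR_B] = S·[w10; w11]:
  w00 = 0, w01 = -1/2, w10 = -1/2, w11 = -1

0 -1/2 -1/2 -1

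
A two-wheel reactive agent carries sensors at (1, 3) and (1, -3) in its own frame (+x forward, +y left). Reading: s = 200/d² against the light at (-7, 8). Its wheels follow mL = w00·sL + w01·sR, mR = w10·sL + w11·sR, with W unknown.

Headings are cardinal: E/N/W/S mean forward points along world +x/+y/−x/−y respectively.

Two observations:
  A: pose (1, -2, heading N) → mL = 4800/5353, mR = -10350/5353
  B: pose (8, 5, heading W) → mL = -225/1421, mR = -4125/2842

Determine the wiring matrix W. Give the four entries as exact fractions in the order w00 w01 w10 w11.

1 -1 -1/2 -1

obs A: pose=(1,-2,N) → sL=100/53, sR=100/101, mL=4800/5353, mR=-10350/5353
obs B: pose=(8,5,W) → sL=25/29, sR=50/49, mL=-225/1421, mR=-4125/2842
sensor matrix S = [[100/53, 100/101], [25/29, 50/49]]; det S = 8152500/7606613
solve [mL_A; mL_B] = S·[w00; w01] and [mR_A; mR_B] = S·[w10; w11]:
  w00 = 1, w01 = -1, w10 = -1/2, w11 = -1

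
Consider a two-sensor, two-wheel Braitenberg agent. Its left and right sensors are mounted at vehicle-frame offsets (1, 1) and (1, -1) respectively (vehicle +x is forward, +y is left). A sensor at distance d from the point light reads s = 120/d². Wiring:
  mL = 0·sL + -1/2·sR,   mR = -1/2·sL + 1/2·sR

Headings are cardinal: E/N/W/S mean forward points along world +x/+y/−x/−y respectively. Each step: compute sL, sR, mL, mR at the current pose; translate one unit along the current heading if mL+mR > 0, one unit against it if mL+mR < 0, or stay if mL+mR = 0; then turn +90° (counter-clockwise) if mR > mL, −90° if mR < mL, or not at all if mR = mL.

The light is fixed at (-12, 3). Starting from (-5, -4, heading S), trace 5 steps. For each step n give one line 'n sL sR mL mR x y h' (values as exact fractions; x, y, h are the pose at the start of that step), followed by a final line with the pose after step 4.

n=0: pose=(-5,-4,S); sL=15/16, sR=6/5; mL=-3/5, mR=21/160; mL+mR=-15/32 → advance -1; mR−mL=117/160 → turn +1·90°
n=1: pose=(-5,-3,E); sL=120/89, sR=120/113; mL=-60/113, mR=-1440/10057; mL+mR=-60/89 → advance -1; mR−mL=3900/10057 → turn +1·90°
n=2: pose=(-6,-3,N); sL=12/5, sR=60/37; mL=-30/37, mR=-72/185; mL+mR=-6/5 → advance -1; mR−mL=78/185 → turn +1·90°
n=3: pose=(-6,-4,W); sL=120/89, sR=120/61; mL=-60/61, mR=1680/5429; mL+mR=-60/89 → advance -1; mR−mL=7020/5429 → turn +1·90°
n=4: pose=(-5,-4,S); sL=15/16, sR=6/5; mL=-3/5, mR=21/160; mL+mR=-15/32 → advance -1; mR−mL=117/160 → turn +1·90°

0 15/16 6/5 -3/5 21/160 -5 -4 S
1 120/89 120/113 -60/113 -1440/10057 -5 -3 E
2 12/5 60/37 -30/37 -72/185 -6 -3 N
3 120/89 120/61 -60/61 1680/5429 -6 -4 W
4 15/16 6/5 -3/5 21/160 -5 -4 S
final -5 -3 E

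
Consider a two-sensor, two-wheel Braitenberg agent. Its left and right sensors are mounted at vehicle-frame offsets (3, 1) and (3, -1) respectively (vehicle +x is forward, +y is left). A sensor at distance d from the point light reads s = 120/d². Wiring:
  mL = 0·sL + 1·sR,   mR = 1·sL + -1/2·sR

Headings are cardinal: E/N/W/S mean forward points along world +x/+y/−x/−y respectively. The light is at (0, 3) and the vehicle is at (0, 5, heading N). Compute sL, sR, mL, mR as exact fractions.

60/13 60/13 60/13 30/13

left sensor world pos  = (-1, 8); dL² = 26
right sensor world pos = (1, 8); dR² = 26
sL = 120/26 = 60/13
sR = 120/26 = 60/13
mL = 0·sL + 1·sR = 60/13
mR = 1·sL + -1/2·sR = 30/13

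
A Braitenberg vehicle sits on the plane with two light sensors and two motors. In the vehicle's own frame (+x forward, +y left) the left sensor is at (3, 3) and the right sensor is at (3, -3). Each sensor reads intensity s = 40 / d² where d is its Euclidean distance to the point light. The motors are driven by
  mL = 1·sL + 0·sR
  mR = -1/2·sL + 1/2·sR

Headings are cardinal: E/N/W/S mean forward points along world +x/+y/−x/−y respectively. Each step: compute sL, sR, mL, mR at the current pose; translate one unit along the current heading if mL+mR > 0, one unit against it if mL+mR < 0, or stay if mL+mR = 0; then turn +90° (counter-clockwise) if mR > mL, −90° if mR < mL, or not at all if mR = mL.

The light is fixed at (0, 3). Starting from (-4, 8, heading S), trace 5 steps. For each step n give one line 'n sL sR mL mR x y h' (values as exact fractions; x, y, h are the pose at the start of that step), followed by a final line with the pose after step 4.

0 8 40/53 8 -192/53 -4 8 S
1 4/5 20/49 4/5 -48/245 -4 7 W
2 40/113 40/53 40/113 1200/5989 -5 7 N
3 10/17 5 10/17 75/34 -5 8 E
4 40/113 8/13 40/113 192/1469 -4 8 N
final -4 9 E

n=0: pose=(-4,8,S); sL=8, sR=40/53; mL=8, mR=-192/53; mL+mR=232/53 → advance +1; mR−mL=-616/53 → turn -1·90°
n=1: pose=(-4,7,W); sL=4/5, sR=20/49; mL=4/5, mR=-48/245; mL+mR=148/245 → advance +1; mR−mL=-244/245 → turn -1·90°
n=2: pose=(-5,7,N); sL=40/113, sR=40/53; mL=40/113, mR=1200/5989; mL+mR=3320/5989 → advance +1; mR−mL=-920/5989 → turn -1·90°
n=3: pose=(-5,8,E); sL=10/17, sR=5; mL=10/17, mR=75/34; mL+mR=95/34 → advance +1; mR−mL=55/34 → turn +1·90°
n=4: pose=(-4,8,N); sL=40/113, sR=8/13; mL=40/113, mR=192/1469; mL+mR=712/1469 → advance +1; mR−mL=-328/1469 → turn -1·90°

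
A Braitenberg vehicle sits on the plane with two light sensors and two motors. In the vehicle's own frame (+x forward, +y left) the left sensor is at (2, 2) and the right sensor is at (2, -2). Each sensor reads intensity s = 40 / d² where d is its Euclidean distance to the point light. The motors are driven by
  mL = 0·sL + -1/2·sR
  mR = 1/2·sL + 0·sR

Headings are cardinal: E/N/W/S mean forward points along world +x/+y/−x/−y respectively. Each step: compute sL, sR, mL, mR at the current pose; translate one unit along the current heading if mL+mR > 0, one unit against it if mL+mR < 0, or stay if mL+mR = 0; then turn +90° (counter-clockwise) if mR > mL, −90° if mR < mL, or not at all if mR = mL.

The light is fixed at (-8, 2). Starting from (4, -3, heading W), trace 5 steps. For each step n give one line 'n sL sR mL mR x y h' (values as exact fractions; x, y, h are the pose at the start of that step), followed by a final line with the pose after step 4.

0 40/149 40/109 -20/109 20/149 4 -3 W
1 20/137 4/17 -2/17 10/137 5 -3 S
2 40/229 40/261 -20/261 20/229 5 -2 E
3 10/37 2/13 -1/13 5/37 6 -2 N
4 40/169 8/29 -4/29 20/169 6 -1 W
final 7 -1 S

n=0: pose=(4,-3,W); sL=40/149, sR=40/109; mL=-20/109, mR=20/149; mL+mR=-800/16241 → advance -1; mR−mL=5160/16241 → turn +1·90°
n=1: pose=(5,-3,S); sL=20/137, sR=4/17; mL=-2/17, mR=10/137; mL+mR=-104/2329 → advance -1; mR−mL=444/2329 → turn +1·90°
n=2: pose=(5,-2,E); sL=40/229, sR=40/261; mL=-20/261, mR=20/229; mL+mR=640/59769 → advance +1; mR−mL=9800/59769 → turn +1·90°
n=3: pose=(6,-2,N); sL=10/37, sR=2/13; mL=-1/13, mR=5/37; mL+mR=28/481 → advance +1; mR−mL=102/481 → turn +1·90°
n=4: pose=(6,-1,W); sL=40/169, sR=8/29; mL=-4/29, mR=20/169; mL+mR=-96/4901 → advance -1; mR−mL=1256/4901 → turn +1·90°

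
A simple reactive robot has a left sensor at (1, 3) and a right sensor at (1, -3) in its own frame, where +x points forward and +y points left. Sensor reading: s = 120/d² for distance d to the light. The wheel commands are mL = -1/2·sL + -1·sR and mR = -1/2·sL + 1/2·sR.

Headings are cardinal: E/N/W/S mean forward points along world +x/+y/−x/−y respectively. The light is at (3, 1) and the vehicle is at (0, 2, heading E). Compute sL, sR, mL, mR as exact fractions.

left sensor world pos  = (1, 5); dL² = 20
right sensor world pos = (1, -1); dR² = 8
sL = 120/20 = 6
sR = 120/8 = 15
mL = -1/2·sL + -1·sR = -18
mR = -1/2·sL + 1/2·sR = 9/2

6 15 -18 9/2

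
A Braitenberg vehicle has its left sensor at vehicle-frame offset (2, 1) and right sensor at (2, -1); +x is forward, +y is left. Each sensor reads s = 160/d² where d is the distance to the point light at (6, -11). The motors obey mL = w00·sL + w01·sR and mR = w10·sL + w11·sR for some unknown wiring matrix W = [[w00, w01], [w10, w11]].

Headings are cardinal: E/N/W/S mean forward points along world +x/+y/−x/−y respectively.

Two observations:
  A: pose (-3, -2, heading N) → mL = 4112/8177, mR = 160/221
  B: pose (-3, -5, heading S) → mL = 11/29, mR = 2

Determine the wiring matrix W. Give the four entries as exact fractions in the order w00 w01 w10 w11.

obs A: pose=(-3,-2,N) → sL=160/221, sR=32/37, mL=4112/8177, mR=160/221
obs B: pose=(-3,-5,S) → sL=2, sR=40/29, mL=11/29, mR=2
sensor matrix S = [[160/221, 32/37], [2, 40/29]]; det S = -173376/237133
solve [mL_A; mL_B] = S·[w00; w01] and [mR_A; mR_B] = S·[w10; w11]:
  w00 = -1/2, w01 = 1, w10 = 1, w11 = 0

-1/2 1 1 0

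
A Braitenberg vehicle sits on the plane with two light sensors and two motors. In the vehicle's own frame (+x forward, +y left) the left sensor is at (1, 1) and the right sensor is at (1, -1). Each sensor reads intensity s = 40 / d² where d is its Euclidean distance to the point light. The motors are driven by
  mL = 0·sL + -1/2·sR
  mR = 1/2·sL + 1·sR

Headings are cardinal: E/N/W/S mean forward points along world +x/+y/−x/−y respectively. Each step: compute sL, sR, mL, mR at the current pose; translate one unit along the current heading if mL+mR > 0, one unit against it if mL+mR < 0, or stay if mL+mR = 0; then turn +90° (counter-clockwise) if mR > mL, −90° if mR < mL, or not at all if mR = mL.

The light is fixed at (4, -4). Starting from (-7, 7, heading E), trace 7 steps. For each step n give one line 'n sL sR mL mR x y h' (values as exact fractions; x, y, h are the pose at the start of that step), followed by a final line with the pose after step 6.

0 10/61 1/5 -1/10 86/305 -7 7 E
1 8/53 8/45 -4/45 604/2385 -6 7 N
2 20/121 4/29 -2/29 774/3509 -6 8 W
3 40/221 8/53 -4/53 2828/11713 -7 8 S
4 10/61 1/5 -1/10 86/305 -7 7 E
5 8/53 8/45 -4/45 604/2385 -6 7 N
6 20/121 4/29 -2/29 774/3509 -6 8 W
final -7 8 S

n=0: pose=(-7,7,E); sL=10/61, sR=1/5; mL=-1/10, mR=86/305; mL+mR=111/610 → advance +1; mR−mL=233/610 → turn +1·90°
n=1: pose=(-6,7,N); sL=8/53, sR=8/45; mL=-4/45, mR=604/2385; mL+mR=392/2385 → advance +1; mR−mL=272/795 → turn +1·90°
n=2: pose=(-6,8,W); sL=20/121, sR=4/29; mL=-2/29, mR=774/3509; mL+mR=532/3509 → advance +1; mR−mL=1016/3509 → turn +1·90°
n=3: pose=(-7,8,S); sL=40/221, sR=8/53; mL=-4/53, mR=2828/11713; mL+mR=1944/11713 → advance +1; mR−mL=3712/11713 → turn +1·90°
n=4: pose=(-7,7,E); sL=10/61, sR=1/5; mL=-1/10, mR=86/305; mL+mR=111/610 → advance +1; mR−mL=233/610 → turn +1·90°
n=5: pose=(-6,7,N); sL=8/53, sR=8/45; mL=-4/45, mR=604/2385; mL+mR=392/2385 → advance +1; mR−mL=272/795 → turn +1·90°
n=6: pose=(-6,8,W); sL=20/121, sR=4/29; mL=-2/29, mR=774/3509; mL+mR=532/3509 → advance +1; mR−mL=1016/3509 → turn +1·90°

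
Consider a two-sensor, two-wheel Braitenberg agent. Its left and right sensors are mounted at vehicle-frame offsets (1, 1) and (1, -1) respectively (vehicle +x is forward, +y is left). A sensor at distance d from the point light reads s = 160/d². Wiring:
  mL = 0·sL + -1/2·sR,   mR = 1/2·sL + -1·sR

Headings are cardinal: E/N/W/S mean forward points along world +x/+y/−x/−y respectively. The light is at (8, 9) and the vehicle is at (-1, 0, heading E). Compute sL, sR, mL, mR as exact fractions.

5/4 40/41 -20/41 -115/328

left sensor world pos  = (0, 1); dL² = 128
right sensor world pos = (0, -1); dR² = 164
sL = 160/128 = 5/4
sR = 160/164 = 40/41
mL = 0·sL + -1/2·sR = -20/41
mR = 1/2·sL + -1·sR = -115/328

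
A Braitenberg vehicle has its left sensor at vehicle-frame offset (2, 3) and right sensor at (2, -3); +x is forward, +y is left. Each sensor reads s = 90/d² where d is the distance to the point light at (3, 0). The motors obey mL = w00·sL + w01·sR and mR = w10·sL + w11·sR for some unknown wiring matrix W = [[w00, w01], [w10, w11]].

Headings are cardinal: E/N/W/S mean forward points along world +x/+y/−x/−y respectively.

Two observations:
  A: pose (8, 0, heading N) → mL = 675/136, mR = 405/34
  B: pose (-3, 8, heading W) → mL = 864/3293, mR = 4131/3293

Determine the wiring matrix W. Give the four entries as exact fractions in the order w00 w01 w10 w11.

1/2 -1/2 1 1/2

obs A: pose=(8,0,N) → sL=45/4, sR=45/34, mL=675/136, mR=405/34
obs B: pose=(-3,8,W) → sL=90/89, sR=18/37, mL=864/3293, mR=4131/3293
sensor matrix S = [[45/4, 45/34], [90/89, 18/37]]; det S = 462915/111962
solve [mL_A; mL_B] = S·[w00; w01] and [mR_A; mR_B] = S·[w10; w11]:
  w00 = 1/2, w01 = -1/2, w10 = 1, w11 = 1/2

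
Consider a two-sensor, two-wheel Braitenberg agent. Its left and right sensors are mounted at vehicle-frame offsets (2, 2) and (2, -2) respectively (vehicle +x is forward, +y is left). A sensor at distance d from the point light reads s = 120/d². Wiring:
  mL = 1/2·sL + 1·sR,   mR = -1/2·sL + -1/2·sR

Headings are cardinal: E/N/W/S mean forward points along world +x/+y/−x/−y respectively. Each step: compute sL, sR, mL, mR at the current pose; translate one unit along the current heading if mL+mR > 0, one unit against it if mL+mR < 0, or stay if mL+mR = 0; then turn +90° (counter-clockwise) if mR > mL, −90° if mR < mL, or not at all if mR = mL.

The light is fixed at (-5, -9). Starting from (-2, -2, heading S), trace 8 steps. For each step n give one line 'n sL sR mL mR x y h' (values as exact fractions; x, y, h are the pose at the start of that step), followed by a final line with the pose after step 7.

0 12/5 60/13 378/65 -228/65 -2 -2 S
1 120/17 24/13 1188/221 -984/221 -2 -3 W
2 15/8 3/2 39/16 -27/16 -3 -3 N
3 120/97 120/41 14100/3977 -8280/3977 -3 -2 E
4 12/5 60/13 378/65 -228/65 -2 -2 S
5 120/17 24/13 1188/221 -984/221 -2 -3 W
6 15/8 3/2 39/16 -27/16 -3 -3 N
7 120/97 120/41 14100/3977 -8280/3977 -3 -2 E
final -2 -2 S

n=0: pose=(-2,-2,S); sL=12/5, sR=60/13; mL=378/65, mR=-228/65; mL+mR=30/13 → advance +1; mR−mL=-606/65 → turn -1·90°
n=1: pose=(-2,-3,W); sL=120/17, sR=24/13; mL=1188/221, mR=-984/221; mL+mR=12/13 → advance +1; mR−mL=-2172/221 → turn -1·90°
n=2: pose=(-3,-3,N); sL=15/8, sR=3/2; mL=39/16, mR=-27/16; mL+mR=3/4 → advance +1; mR−mL=-33/8 → turn -1·90°
n=3: pose=(-3,-2,E); sL=120/97, sR=120/41; mL=14100/3977, mR=-8280/3977; mL+mR=60/41 → advance +1; mR−mL=-22380/3977 → turn -1·90°
n=4: pose=(-2,-2,S); sL=12/5, sR=60/13; mL=378/65, mR=-228/65; mL+mR=30/13 → advance +1; mR−mL=-606/65 → turn -1·90°
n=5: pose=(-2,-3,W); sL=120/17, sR=24/13; mL=1188/221, mR=-984/221; mL+mR=12/13 → advance +1; mR−mL=-2172/221 → turn -1·90°
n=6: pose=(-3,-3,N); sL=15/8, sR=3/2; mL=39/16, mR=-27/16; mL+mR=3/4 → advance +1; mR−mL=-33/8 → turn -1·90°
n=7: pose=(-3,-2,E); sL=120/97, sR=120/41; mL=14100/3977, mR=-8280/3977; mL+mR=60/41 → advance +1; mR−mL=-22380/3977 → turn -1·90°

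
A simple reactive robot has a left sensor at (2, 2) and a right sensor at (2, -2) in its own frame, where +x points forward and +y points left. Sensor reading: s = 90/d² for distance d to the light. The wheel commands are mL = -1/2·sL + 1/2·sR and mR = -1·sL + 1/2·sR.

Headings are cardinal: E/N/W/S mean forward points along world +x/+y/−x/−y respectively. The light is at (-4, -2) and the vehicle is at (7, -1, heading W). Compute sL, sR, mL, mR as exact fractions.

left sensor world pos  = (5, -3); dL² = 82
right sensor world pos = (5, 1); dR² = 90
sL = 90/82 = 45/41
sR = 90/90 = 1
mL = -1/2·sL + 1/2·sR = -2/41
mR = -1·sL + 1/2·sR = -49/82

45/41 1 -2/41 -49/82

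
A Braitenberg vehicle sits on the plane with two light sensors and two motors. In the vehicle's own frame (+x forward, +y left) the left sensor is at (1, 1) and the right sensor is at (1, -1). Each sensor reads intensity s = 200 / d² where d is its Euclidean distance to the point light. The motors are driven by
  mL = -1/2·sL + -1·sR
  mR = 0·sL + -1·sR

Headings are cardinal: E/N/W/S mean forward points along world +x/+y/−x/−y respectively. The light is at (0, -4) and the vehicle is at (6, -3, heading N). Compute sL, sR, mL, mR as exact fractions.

left sensor world pos  = (5, -2); dL² = 29
right sensor world pos = (7, -2); dR² = 53
sL = 200/29 = 200/29
sR = 200/53 = 200/53
mL = -1/2·sL + -1·sR = -11100/1537
mR = 0·sL + -1·sR = -200/53

200/29 200/53 -11100/1537 -200/53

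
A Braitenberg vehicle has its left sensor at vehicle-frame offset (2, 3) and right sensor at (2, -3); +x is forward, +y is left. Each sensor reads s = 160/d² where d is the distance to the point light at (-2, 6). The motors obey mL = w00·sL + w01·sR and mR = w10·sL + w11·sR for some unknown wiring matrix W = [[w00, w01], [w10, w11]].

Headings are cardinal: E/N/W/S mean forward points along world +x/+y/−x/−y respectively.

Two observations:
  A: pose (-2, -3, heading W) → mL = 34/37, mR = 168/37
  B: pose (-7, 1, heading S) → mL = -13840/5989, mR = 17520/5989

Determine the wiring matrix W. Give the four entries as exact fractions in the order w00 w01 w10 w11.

obs A: pose=(-2,-3,W) → sL=40/37, sR=4, mL=34/37, mR=168/37
obs B: pose=(-7,1,S) → sL=160/53, sR=160/113, mL=-13840/5989, mR=17520/5989
sensor matrix S = [[40/37, 4], [160/53, 160/113]]; det S = -2336640/221593
solve [mL_A; mL_B] = S·[w00; w01] and [mR_A; mR_B] = S·[w10; w11]:
  w00 = -1, w01 = 1/2, w10 = 1/2, w11 = 1

-1 1/2 1/2 1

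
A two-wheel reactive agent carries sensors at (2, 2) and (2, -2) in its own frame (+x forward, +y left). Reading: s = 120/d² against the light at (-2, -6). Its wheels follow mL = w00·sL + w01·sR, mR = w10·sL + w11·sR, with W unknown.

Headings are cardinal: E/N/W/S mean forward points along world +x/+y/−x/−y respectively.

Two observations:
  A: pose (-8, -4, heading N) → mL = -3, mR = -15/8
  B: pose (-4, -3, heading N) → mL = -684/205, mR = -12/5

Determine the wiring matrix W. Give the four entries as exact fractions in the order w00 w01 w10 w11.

obs A: pose=(-8,-4,N) → sL=3/2, sR=15/4, mL=-3, mR=-15/8
obs B: pose=(-4,-3,N) → sL=120/41, sR=24/5, mL=-684/205, mR=-12/5
sensor matrix S = [[3/2, 15/4], [120/41, 24/5]]; det S = -774/205
solve [mL_A; mL_B] = S·[w00; w01] and [mR_A; mR_B] = S·[w10; w11]:
  w00 = 1/2, w01 = -1, w10 = 0, w11 = -1/2

1/2 -1 0 -1/2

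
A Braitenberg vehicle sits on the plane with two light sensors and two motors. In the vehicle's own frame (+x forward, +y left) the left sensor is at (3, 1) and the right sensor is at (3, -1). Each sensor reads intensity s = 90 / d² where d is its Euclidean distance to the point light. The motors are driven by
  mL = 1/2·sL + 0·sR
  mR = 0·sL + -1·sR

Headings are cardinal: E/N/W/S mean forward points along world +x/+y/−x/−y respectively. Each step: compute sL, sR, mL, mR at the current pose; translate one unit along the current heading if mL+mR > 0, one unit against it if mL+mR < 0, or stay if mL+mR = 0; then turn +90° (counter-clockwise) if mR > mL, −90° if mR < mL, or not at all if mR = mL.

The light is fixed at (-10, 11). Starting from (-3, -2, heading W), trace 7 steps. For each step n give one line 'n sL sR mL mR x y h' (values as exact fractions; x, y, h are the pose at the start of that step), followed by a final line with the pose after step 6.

n=0: pose=(-3,-2,W); sL=45/106, sR=9/16; mL=45/212, mR=-9/16; mL+mR=-297/848 → advance -1; mR−mL=-657/848 → turn -1·90°
n=1: pose=(-2,-2,N); sL=90/149, sR=90/181; mL=45/149, mR=-90/181; mL+mR=-5265/26969 → advance -1; mR−mL=-21555/26969 → turn -1·90°
n=2: pose=(-2,-3,E); sL=9/29, sR=45/173; mL=9/58, mR=-45/173; mL+mR=-1053/10034 → advance -1; mR−mL=-4167/10034 → turn -1·90°
n=3: pose=(-3,-3,S); sL=90/353, sR=18/65; mL=45/353, mR=-18/65; mL+mR=-3429/22945 → advance -1; mR−mL=-9279/22945 → turn -1·90°
n=4: pose=(-3,-2,W); sL=45/106, sR=9/16; mL=45/212, mR=-9/16; mL+mR=-297/848 → advance -1; mR−mL=-657/848 → turn -1·90°
n=5: pose=(-2,-2,N); sL=90/149, sR=90/181; mL=45/149, mR=-90/181; mL+mR=-5265/26969 → advance -1; mR−mL=-21555/26969 → turn -1·90°
n=6: pose=(-2,-3,E); sL=9/29, sR=45/173; mL=9/58, mR=-45/173; mL+mR=-1053/10034 → advance -1; mR−mL=-4167/10034 → turn -1·90°

0 45/106 9/16 45/212 -9/16 -3 -2 W
1 90/149 90/181 45/149 -90/181 -2 -2 N
2 9/29 45/173 9/58 -45/173 -2 -3 E
3 90/353 18/65 45/353 -18/65 -3 -3 S
4 45/106 9/16 45/212 -9/16 -3 -2 W
5 90/149 90/181 45/149 -90/181 -2 -2 N
6 9/29 45/173 9/58 -45/173 -2 -3 E
final -3 -3 S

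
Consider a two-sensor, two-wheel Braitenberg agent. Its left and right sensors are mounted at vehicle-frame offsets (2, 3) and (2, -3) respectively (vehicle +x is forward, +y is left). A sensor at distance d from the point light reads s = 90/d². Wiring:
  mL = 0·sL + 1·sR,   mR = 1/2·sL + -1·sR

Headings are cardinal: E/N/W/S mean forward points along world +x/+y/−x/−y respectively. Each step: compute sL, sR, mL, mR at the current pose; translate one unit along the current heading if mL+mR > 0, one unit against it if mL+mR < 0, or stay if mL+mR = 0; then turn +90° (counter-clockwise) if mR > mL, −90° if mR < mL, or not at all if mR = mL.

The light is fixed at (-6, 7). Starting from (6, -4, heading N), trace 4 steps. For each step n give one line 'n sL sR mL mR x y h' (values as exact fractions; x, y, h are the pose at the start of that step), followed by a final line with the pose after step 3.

0 5/9 5/17 5/17 -5/306 6 -4 N
1 18/49 18/73 18/73 -225/3577 6 -3 E
2 9/40 45/122 45/122 -1251/4880 7 -3 S
3 90/317 18/37 18/37 -4041/11729 7 -4 W
final 6 -4 N

n=0: pose=(6,-4,N); sL=5/9, sR=5/17; mL=5/17, mR=-5/306; mL+mR=5/18 → advance +1; mR−mL=-95/306 → turn -1·90°
n=1: pose=(6,-3,E); sL=18/49, sR=18/73; mL=18/73, mR=-225/3577; mL+mR=9/49 → advance +1; mR−mL=-1107/3577 → turn -1·90°
n=2: pose=(7,-3,S); sL=9/40, sR=45/122; mL=45/122, mR=-1251/4880; mL+mR=9/80 → advance +1; mR−mL=-3051/4880 → turn -1·90°
n=3: pose=(7,-4,W); sL=90/317, sR=18/37; mL=18/37, mR=-4041/11729; mL+mR=45/317 → advance +1; mR−mL=-9747/11729 → turn -1·90°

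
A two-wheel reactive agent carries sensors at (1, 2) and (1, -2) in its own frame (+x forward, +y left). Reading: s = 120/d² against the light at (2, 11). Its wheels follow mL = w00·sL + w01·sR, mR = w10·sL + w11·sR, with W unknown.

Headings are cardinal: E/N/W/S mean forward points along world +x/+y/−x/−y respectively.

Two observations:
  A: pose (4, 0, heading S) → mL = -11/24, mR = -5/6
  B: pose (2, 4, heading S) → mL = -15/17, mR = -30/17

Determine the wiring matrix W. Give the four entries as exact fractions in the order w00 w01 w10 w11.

obs A: pose=(4,0,S) → sL=3/4, sR=5/6, mL=-11/24, mR=-5/6
obs B: pose=(2,4,S) → sL=30/17, sR=30/17, mL=-15/17, mR=-30/17
sensor matrix S = [[3/4, 5/6], [30/17, 30/17]]; det S = -5/34
solve [mL_A; mL_B] = S·[w00; w01] and [mR_A; mR_B] = S·[w10; w11]:
  w00 = 1/2, w01 = -1, w10 = 0, w11 = -1

1/2 -1 0 -1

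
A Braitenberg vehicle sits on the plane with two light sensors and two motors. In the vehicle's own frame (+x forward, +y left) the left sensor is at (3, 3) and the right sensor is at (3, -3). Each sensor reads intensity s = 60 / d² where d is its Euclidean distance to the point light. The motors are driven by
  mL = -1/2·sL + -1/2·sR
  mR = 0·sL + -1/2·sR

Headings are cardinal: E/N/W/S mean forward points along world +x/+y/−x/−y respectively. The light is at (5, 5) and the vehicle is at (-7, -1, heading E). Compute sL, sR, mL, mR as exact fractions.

2/3 10/27 -14/27 -5/27

left sensor world pos  = (-4, 2); dL² = 90
right sensor world pos = (-4, -4); dR² = 162
sL = 60/90 = 2/3
sR = 60/162 = 10/27
mL = -1/2·sL + -1/2·sR = -14/27
mR = 0·sL + -1/2·sR = -5/27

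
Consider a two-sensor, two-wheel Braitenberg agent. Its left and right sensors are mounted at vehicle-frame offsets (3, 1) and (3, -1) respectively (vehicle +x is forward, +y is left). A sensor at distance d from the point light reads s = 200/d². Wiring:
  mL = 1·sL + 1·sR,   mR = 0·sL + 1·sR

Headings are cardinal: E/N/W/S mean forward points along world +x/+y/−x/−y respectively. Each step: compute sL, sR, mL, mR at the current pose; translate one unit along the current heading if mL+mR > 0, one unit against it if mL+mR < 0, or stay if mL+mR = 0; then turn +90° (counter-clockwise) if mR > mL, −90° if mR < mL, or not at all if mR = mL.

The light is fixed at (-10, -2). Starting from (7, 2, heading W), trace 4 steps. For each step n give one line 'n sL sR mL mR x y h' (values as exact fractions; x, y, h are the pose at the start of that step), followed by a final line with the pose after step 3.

n=0: pose=(7,2,W); sL=40/41, sR=200/221; mL=17040/9061, mR=200/221; mL+mR=25240/9061 → advance +1; mR−mL=-40/41 → turn -1·90°
n=1: pose=(6,2,N); sL=100/137, sR=100/169; mL=30600/23153, mR=100/169; mL+mR=44300/23153 → advance +1; mR−mL=-100/137 → turn -1·90°
n=2: pose=(6,3,E); sL=200/397, sR=200/377; mL=154800/149669, mR=200/377; mL+mR=234200/149669 → advance +1; mR−mL=-200/397 → turn -1·90°
n=3: pose=(7,3,S); sL=25/41, sR=10/13; mL=735/533, mR=10/13; mL+mR=1145/533 → advance +1; mR−mL=-25/41 → turn -1·90°

0 40/41 200/221 17040/9061 200/221 7 2 W
1 100/137 100/169 30600/23153 100/169 6 2 N
2 200/397 200/377 154800/149669 200/377 6 3 E
3 25/41 10/13 735/533 10/13 7 3 S
final 7 2 W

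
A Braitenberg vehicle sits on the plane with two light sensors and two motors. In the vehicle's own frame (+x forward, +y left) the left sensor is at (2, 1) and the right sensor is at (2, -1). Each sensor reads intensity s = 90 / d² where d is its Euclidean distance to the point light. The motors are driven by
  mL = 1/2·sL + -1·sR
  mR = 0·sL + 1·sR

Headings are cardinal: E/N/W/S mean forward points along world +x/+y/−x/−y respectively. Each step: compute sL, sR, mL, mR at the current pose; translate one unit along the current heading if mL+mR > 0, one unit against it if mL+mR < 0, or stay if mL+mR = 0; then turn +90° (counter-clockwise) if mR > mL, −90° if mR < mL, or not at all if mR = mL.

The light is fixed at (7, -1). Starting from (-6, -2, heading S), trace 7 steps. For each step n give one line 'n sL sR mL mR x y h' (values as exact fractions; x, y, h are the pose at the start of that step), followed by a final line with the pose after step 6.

n=0: pose=(-6,-2,S); sL=10/17, sR=18/41; mL=-101/697, mR=18/41; mL+mR=5/17 → advance +1; mR−mL=407/697 → turn +1·90°
n=1: pose=(-6,-3,E); sL=45/61, sR=9/13; mL=-513/1586, mR=9/13; mL+mR=45/122 → advance +1; mR−mL=1611/1586 → turn +1·90°
n=2: pose=(-5,-3,N); sL=90/169, sR=90/121; mL=-9765/20449, mR=90/121; mL+mR=45/169 → advance +1; mR−mL=24975/20449 → turn +1·90°
n=3: pose=(-5,-2,W); sL=9/20, sR=45/98; mL=-459/1960, mR=45/98; mL+mR=9/40 → advance +1; mR−mL=1359/1960 → turn +1·90°
n=4: pose=(-6,-2,S); sL=10/17, sR=18/41; mL=-101/697, mR=18/41; mL+mR=5/17 → advance +1; mR−mL=407/697 → turn +1·90°
n=5: pose=(-6,-3,E); sL=45/61, sR=9/13; mL=-513/1586, mR=9/13; mL+mR=45/122 → advance +1; mR−mL=1611/1586 → turn +1·90°
n=6: pose=(-5,-3,N); sL=90/169, sR=90/121; mL=-9765/20449, mR=90/121; mL+mR=45/169 → advance +1; mR−mL=24975/20449 → turn +1·90°

0 10/17 18/41 -101/697 18/41 -6 -2 S
1 45/61 9/13 -513/1586 9/13 -6 -3 E
2 90/169 90/121 -9765/20449 90/121 -5 -3 N
3 9/20 45/98 -459/1960 45/98 -5 -2 W
4 10/17 18/41 -101/697 18/41 -6 -2 S
5 45/61 9/13 -513/1586 9/13 -6 -3 E
6 90/169 90/121 -9765/20449 90/121 -5 -3 N
final -5 -2 W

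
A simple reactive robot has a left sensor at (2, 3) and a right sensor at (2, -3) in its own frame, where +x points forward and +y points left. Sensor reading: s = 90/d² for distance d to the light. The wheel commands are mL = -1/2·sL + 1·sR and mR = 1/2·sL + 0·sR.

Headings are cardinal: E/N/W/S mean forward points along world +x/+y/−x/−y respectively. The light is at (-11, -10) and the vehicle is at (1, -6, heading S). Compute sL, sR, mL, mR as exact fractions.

90/229 18/17 3357/3893 45/229

left sensor world pos  = (4, -8); dL² = 229
right sensor world pos = (-2, -8); dR² = 85
sL = 90/229 = 90/229
sR = 90/85 = 18/17
mL = -1/2·sL + 1·sR = 3357/3893
mR = 1/2·sL + 0·sR = 45/229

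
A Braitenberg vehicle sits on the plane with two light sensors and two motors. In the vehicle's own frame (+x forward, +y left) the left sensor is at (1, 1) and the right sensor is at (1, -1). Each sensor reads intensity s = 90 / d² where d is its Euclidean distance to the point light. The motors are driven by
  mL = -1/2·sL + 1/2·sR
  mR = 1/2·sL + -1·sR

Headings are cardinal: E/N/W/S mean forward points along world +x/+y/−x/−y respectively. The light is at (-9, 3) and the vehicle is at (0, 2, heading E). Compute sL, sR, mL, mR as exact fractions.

left sensor world pos  = (1, 3); dL² = 100
right sensor world pos = (1, 1); dR² = 104
sL = 90/100 = 9/10
sR = 90/104 = 45/52
mL = -1/2·sL + 1/2·sR = -9/520
mR = 1/2·sL + -1·sR = -27/65

9/10 45/52 -9/520 -27/65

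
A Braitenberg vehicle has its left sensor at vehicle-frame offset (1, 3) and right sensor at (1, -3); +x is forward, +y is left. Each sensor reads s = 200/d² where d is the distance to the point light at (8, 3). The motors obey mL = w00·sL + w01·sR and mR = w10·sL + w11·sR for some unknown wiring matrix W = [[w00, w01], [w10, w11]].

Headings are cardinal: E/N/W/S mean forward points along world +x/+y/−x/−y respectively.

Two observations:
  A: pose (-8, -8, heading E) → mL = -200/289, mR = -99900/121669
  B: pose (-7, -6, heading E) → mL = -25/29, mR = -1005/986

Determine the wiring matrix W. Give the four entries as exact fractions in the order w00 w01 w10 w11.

-1 0 -1/2 -1

obs A: pose=(-8,-8,E) → sL=200/289, sR=200/421, mL=-200/289, mR=-99900/121669
obs B: pose=(-7,-6,E) → sL=25/29, sR=10/17, mL=-25/29, mR=-1005/986
sensor matrix S = [[200/289, 200/421], [25/29, 10/17]]; det S = -147000/59982817
solve [mL_A; mL_B] = S·[w00; w01] and [mR_A; mR_B] = S·[w10; w11]:
  w00 = -1, w01 = 0, w10 = -1/2, w11 = -1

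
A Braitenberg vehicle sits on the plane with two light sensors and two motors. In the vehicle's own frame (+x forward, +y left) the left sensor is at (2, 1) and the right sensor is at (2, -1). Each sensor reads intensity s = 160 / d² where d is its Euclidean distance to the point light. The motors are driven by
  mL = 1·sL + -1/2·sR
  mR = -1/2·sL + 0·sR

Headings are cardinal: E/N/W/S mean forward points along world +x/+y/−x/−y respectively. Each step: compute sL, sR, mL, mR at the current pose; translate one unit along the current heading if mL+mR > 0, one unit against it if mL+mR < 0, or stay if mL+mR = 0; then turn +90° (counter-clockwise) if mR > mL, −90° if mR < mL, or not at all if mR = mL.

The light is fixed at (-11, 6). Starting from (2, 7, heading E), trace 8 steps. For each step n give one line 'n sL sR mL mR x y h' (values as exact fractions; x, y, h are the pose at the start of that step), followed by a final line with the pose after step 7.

n=0: pose=(2,7,E); sL=160/229, sR=32/45; mL=3536/10305, mR=-80/229; mL+mR=-64/10305 → advance -1; mR−mL=-7136/10305 → turn -1·90°
n=1: pose=(1,7,S); sL=16/17, sR=80/61; mL=296/1037, mR=-8/17; mL+mR=-192/1037 → advance -1; mR−mL=-784/1037 → turn -1·90°
n=2: pose=(1,8,W); sL=160/101, sR=160/109; mL=9360/11009, mR=-80/101; mL+mR=640/11009 → advance +1; mR−mL=-18080/11009 → turn -1·90°
n=3: pose=(0,8,N); sL=40/29, sR=1; mL=51/58, mR=-20/29; mL+mR=11/58 → advance +1; mR−mL=-91/58 → turn -1·90°
n=4: pose=(0,9,E); sL=32/37, sR=160/173; mL=2576/6401, mR=-16/37; mL+mR=-192/6401 → advance -1; mR−mL=-5344/6401 → turn -1·90°
n=5: pose=(-1,9,S); sL=80/61, sR=80/41; mL=840/2501, mR=-40/61; mL+mR=-800/2501 → advance -1; mR−mL=-2480/2501 → turn -1·90°
n=6: pose=(-1,10,W); sL=160/73, sR=160/89; mL=8400/6497, mR=-80/73; mL+mR=1280/6497 → advance +1; mR−mL=-15520/6497 → turn -1·90°
n=7: pose=(-2,10,N); sL=8/5, sR=20/17; mL=86/85, mR=-4/5; mL+mR=18/85 → advance +1; mR−mL=-154/85 → turn -1·90°

0 160/229 32/45 3536/10305 -80/229 2 7 E
1 16/17 80/61 296/1037 -8/17 1 7 S
2 160/101 160/109 9360/11009 -80/101 1 8 W
3 40/29 1 51/58 -20/29 0 8 N
4 32/37 160/173 2576/6401 -16/37 0 9 E
5 80/61 80/41 840/2501 -40/61 -1 9 S
6 160/73 160/89 8400/6497 -80/73 -1 10 W
7 8/5 20/17 86/85 -4/5 -2 10 N
final -2 11 E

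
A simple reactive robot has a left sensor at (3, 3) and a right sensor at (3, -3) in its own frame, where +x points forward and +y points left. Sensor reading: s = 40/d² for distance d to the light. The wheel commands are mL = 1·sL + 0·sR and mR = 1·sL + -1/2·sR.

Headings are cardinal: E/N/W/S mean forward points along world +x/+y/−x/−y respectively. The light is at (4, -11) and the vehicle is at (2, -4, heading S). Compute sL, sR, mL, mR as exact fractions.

40/17 40/41 40/17 1300/697

left sensor world pos  = (5, -7); dL² = 17
right sensor world pos = (-1, -7); dR² = 41
sL = 40/17 = 40/17
sR = 40/41 = 40/41
mL = 1·sL + 0·sR = 40/17
mR = 1·sL + -1/2·sR = 1300/697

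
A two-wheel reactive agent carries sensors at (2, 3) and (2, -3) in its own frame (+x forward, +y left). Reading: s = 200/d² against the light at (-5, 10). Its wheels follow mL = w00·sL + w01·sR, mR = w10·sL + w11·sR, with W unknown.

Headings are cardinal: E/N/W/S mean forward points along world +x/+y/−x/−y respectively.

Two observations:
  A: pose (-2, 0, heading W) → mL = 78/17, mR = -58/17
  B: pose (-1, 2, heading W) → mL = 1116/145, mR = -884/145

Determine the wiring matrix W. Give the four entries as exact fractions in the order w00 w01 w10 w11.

1/2 1 1/2 -1

obs A: pose=(-2,0,W) → sL=20/17, sR=4, mL=78/17, mR=-58/17
obs B: pose=(-1,2,W) → sL=8/5, sR=200/29, mL=1116/145, mR=-884/145
sensor matrix S = [[20/17, 4], [8/5, 200/29]]; det S = 4224/2465
solve [mL_A; mL_B] = S·[w00; w01] and [mR_A; mR_B] = S·[w10; w11]:
  w00 = 1/2, w01 = 1, w10 = 1/2, w11 = -1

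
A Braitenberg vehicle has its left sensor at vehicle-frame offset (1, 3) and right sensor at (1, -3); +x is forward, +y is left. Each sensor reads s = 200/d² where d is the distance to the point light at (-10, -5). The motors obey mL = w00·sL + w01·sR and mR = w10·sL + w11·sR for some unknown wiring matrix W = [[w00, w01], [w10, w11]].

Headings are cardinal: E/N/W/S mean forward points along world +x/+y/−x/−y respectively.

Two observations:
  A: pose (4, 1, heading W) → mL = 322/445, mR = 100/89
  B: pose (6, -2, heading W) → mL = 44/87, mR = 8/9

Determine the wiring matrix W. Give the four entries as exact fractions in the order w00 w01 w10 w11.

1 -1/2 1 0

obs A: pose=(4,1,W) → sL=100/89, sR=4/5, mL=322/445, mR=100/89
obs B: pose=(6,-2,W) → sL=8/9, sR=200/261, mL=44/87, mR=8/9
sensor matrix S = [[100/89, 4/5], [8/9, 200/261]]; det S = 17408/116145
solve [mL_A; mL_B] = S·[w00; w01] and [mR_A; mR_B] = S·[w10; w11]:
  w00 = 1, w01 = -1/2, w10 = 1, w11 = 0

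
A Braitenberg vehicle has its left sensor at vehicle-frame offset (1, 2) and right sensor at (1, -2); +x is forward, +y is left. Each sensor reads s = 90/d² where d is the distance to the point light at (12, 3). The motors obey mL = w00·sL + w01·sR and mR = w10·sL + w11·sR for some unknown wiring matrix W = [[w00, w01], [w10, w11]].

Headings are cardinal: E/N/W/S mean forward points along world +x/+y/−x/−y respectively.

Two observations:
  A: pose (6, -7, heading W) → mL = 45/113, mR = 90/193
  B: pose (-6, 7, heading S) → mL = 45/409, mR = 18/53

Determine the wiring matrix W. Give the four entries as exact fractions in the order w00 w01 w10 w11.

0 1/2 1 0

obs A: pose=(6,-7,W) → sL=90/193, sR=90/113, mL=45/113, mR=90/193
obs B: pose=(-6,7,S) → sL=18/53, sR=90/409, mL=45/409, mR=18/53
sensor matrix S = [[90/193, 90/113], [18/53, 90/409]]; det S = -79367040/472753693
solve [mL_A; mL_B] = S·[w00; w01] and [mR_A; mR_B] = S·[w10; w11]:
  w00 = 0, w01 = 1/2, w10 = 1, w11 = 0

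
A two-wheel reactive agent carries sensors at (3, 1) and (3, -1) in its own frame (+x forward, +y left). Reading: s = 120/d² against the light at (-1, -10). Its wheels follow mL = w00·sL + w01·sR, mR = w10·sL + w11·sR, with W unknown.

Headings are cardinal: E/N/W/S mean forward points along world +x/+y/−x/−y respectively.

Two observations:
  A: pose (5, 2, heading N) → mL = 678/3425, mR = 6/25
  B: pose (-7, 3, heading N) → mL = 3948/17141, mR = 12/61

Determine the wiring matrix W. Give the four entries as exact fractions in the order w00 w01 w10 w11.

-1/2 1 1/2 0

obs A: pose=(5,2,N) → sL=12/25, sR=60/137, mL=678/3425, mR=6/25
obs B: pose=(-7,3,N) → sL=24/61, sR=120/281, mL=3948/17141, mR=12/61
sensor matrix S = [[12/25, 60/137], [24/61, 120/281]]; det S = 383616/11741585
solve [mL_A; mL_B] = S·[w00; w01] and [mR_A; mR_B] = S·[w10; w11]:
  w00 = -1/2, w01 = 1, w10 = 1/2, w11 = 0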